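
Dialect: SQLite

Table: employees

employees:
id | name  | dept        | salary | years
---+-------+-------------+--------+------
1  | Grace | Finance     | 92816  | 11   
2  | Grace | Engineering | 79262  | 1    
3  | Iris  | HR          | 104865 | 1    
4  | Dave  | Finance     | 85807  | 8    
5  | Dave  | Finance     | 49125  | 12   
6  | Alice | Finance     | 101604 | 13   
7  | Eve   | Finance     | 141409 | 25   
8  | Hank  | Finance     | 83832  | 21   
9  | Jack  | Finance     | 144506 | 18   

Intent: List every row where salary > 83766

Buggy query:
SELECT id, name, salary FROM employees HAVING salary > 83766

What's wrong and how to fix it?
Bug: This is a non-aggregate query (no GROUP BY, no aggregates), so in SQLite the HAVING clause is invalid here; a row-level condition belongs in WHERE

Fix: Use WHERE for row-level filtering

Corrected query:
SELECT id, name, salary FROM employees WHERE salary > 83766

Result:
id | name  | salary
---+-------+-------
1  | Grace | 92816 
3  | Iris  | 104865
4  | Dave  | 85807 
6  | Alice | 101604
7  | Eve   | 141409
8  | Hank  | 83832 
9  | Jack  | 144506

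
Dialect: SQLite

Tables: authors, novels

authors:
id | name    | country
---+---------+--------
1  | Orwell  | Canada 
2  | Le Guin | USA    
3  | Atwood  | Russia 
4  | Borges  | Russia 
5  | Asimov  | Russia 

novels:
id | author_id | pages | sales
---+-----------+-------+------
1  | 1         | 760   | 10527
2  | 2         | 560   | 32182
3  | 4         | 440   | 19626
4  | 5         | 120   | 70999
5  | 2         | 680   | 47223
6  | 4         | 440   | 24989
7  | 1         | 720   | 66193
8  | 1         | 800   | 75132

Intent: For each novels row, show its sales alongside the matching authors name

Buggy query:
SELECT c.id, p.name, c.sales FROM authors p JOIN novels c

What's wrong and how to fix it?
Bug: Missing join condition: each novels row is matched to all authors rows instead of just its own

Fix: Specify the join condition linking the foreign key to the parent id

Corrected query:
SELECT c.id, p.name, c.sales FROM authors p JOIN novels c ON c.author_id = p.id

Result:
id | name    | sales
---+---------+------
1  | Orwell  | 10527
2  | Le Guin | 32182
3  | Borges  | 19626
4  | Asimov  | 70999
5  | Le Guin | 47223
6  | Borges  | 24989
7  | Orwell  | 66193
8  | Orwell  | 75132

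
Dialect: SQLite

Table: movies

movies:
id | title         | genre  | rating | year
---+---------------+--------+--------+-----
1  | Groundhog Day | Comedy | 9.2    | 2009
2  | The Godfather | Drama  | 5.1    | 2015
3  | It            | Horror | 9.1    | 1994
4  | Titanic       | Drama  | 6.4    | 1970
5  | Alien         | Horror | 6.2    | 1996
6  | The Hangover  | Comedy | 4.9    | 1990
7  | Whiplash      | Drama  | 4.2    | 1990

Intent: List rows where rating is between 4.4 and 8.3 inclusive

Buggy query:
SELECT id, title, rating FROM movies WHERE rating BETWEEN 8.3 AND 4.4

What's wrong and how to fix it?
Bug: The bounds are reversed; BETWEEN a AND b requires a <= b to match anything

Fix: Swap the bounds so the smaller value comes first

Corrected query:
SELECT id, title, rating FROM movies WHERE rating BETWEEN 4.4 AND 8.3

Result:
id | title         | rating
---+---------------+-------
2  | The Godfather | 5.1   
4  | Titanic       | 6.4   
5  | Alien         | 6.2   
6  | The Hangover  | 4.9   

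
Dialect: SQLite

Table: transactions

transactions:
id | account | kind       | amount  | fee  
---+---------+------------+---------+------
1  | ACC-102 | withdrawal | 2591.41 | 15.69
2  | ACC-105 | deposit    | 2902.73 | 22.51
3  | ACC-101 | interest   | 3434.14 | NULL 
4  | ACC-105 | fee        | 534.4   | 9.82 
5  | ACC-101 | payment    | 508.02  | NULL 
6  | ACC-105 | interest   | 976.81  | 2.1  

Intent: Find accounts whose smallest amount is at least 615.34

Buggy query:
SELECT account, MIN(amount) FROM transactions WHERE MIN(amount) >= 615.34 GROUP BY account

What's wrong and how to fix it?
Bug: Aggregates like MIN are computed per group after WHERE runs

Fix: Use HAVING for the per-group MIN condition

Corrected query:
SELECT account, MIN(amount) FROM transactions GROUP BY account HAVING MIN(amount) >= 615.34

Result:
account | MIN(amount)
--------+------------
ACC-102 | 2591.41    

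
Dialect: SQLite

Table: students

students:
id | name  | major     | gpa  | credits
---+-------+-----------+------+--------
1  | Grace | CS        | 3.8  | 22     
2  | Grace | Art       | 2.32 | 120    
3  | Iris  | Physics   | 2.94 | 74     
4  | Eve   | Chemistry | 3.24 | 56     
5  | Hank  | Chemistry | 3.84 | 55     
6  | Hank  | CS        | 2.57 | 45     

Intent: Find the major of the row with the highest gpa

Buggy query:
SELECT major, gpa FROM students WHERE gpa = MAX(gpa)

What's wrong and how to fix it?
Bug: MAX(gpa) is an aggregate and cannot be used directly in WHERE

Fix: Use a subquery: WHERE gpa = (SELECT MAX(gpa) FROM students)

Corrected query:
SELECT major, gpa FROM students WHERE gpa = (SELECT MAX(gpa) FROM students)

Result:
major     | gpa 
----------+-----
Chemistry | 3.84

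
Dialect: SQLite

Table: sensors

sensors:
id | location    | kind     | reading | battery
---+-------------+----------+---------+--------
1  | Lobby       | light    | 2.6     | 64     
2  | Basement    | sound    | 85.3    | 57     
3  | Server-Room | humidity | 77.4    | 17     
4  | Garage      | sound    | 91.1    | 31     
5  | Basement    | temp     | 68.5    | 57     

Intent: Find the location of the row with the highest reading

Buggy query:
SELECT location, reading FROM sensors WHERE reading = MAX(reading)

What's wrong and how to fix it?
Bug: MAX(reading) is an aggregate and cannot be used directly in WHERE

Fix: Use a subquery: WHERE reading = (SELECT MAX(reading) FROM sensors)

Corrected query:
SELECT location, reading FROM sensors WHERE reading = (SELECT MAX(reading) FROM sensors)

Result:
location | reading
---------+--------
Garage   | 91.1   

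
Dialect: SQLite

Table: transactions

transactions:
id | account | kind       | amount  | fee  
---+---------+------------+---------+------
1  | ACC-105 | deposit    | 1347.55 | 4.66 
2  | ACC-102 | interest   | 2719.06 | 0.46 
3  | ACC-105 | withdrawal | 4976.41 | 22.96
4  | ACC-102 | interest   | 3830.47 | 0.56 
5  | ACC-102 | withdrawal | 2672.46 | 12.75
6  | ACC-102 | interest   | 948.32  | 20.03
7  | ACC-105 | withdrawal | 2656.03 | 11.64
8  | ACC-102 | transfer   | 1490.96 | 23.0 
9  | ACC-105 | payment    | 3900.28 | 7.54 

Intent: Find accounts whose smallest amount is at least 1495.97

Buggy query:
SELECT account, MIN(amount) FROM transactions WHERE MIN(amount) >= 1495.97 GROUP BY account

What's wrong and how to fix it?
Bug: Aggregates like MIN are computed per group after WHERE runs

Fix: Use HAVING for the per-group MIN condition

Corrected query:
SELECT account, MIN(amount) FROM transactions GROUP BY account HAVING MIN(amount) >= 1495.97

Result:
(no rows)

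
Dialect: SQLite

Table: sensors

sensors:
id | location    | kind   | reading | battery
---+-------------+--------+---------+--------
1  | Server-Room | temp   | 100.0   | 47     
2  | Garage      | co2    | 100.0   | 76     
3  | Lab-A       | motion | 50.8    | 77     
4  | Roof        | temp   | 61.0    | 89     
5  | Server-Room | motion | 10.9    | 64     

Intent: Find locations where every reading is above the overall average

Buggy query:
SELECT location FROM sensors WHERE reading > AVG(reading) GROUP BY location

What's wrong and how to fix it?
Bug: WHERE evaluates per row before aggregation, so AVG() is unavailable

Fix: Use a subquery for AVG and a HAVING MIN(...) filter so the condition holds for every row in the group

Corrected query:
SELECT location FROM sensors GROUP BY location HAVING MIN(reading) > (SELECT AVG(reading) FROM sensors)

Result:
location
--------
Garage  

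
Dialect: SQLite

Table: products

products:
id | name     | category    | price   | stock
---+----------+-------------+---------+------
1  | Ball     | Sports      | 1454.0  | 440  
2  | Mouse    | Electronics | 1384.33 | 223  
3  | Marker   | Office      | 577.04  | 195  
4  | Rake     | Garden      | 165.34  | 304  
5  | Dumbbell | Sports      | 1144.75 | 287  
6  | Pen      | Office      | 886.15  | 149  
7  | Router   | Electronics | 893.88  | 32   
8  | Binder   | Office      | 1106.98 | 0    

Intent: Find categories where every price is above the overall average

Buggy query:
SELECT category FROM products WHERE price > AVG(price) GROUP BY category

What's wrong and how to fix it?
Bug: AVG() is an aggregate; it can't sit directly in WHERE

Fix: Compute the overall average in a scalar subquery and compare each group's MIN against it in HAVING

Corrected query:
SELECT category FROM products GROUP BY category HAVING MIN(price) > (SELECT AVG(price) FROM products)

Result:
category
--------
Sports  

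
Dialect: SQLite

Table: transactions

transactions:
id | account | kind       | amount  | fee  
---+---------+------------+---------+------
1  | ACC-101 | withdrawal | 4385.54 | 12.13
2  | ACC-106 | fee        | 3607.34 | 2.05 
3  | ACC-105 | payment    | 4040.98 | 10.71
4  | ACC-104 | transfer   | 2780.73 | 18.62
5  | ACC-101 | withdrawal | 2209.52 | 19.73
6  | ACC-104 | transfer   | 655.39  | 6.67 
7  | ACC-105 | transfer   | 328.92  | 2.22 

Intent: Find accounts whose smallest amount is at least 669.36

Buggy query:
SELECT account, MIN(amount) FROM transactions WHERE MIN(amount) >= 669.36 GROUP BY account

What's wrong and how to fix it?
Bug: Aggregates like MIN are computed per group after WHERE runs

Fix: Use HAVING for the per-group MIN condition

Corrected query:
SELECT account, MIN(amount) FROM transactions GROUP BY account HAVING MIN(amount) >= 669.36

Result:
account | MIN(amount)
--------+------------
ACC-101 | 2209.52    
ACC-106 | 3607.34    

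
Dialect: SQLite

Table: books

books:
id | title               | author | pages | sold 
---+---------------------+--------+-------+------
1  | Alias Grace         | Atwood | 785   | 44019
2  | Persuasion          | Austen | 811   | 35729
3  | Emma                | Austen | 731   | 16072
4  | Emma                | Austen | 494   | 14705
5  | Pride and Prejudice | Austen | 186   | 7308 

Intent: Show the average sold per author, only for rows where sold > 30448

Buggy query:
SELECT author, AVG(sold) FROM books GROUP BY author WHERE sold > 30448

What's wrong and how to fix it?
Bug: Row-level WHERE must come before GROUP BY in the clause order

Fix: Place WHERE between FROM and GROUP BY

Corrected query:
SELECT author, AVG(sold) FROM books WHERE sold > 30448 GROUP BY author

Result:
author | AVG(sold)
-------+----------
Atwood | 44019    
Austen | 35729    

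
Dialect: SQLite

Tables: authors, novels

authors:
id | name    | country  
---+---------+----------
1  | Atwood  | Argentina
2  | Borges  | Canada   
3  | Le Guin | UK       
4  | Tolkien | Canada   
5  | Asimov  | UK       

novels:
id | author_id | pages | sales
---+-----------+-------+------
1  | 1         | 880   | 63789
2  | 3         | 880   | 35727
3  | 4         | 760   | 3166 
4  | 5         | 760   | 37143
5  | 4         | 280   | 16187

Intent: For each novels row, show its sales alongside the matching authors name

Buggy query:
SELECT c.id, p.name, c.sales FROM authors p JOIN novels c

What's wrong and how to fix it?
Bug: JOIN with no ON clause produces a cartesian product; every novels row pairs with every authors row

Fix: Add ON c.author_id = p.id to the JOIN

Corrected query:
SELECT c.id, p.name, c.sales FROM authors p JOIN novels c ON c.author_id = p.id

Result:
id | name    | sales
---+---------+------
1  | Atwood  | 63789
2  | Le Guin | 35727
3  | Tolkien | 3166 
4  | Asimov  | 37143
5  | Tolkien | 16187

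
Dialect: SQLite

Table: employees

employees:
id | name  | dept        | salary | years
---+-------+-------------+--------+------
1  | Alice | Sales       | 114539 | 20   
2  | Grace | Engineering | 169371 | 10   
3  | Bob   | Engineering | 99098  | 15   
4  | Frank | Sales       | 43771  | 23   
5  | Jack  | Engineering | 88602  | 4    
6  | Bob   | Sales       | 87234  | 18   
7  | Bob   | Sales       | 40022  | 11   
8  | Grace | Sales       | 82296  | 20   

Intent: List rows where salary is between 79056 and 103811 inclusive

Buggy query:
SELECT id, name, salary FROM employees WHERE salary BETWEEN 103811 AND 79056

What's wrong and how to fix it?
Bug: The bounds are reversed; BETWEEN a AND b requires a <= b to match anything

Fix: Swap the bounds so the smaller value comes first

Corrected query:
SELECT id, name, salary FROM employees WHERE salary BETWEEN 79056 AND 103811

Result:
id | name  | salary
---+-------+-------
3  | Bob   | 99098 
5  | Jack  | 88602 
6  | Bob   | 87234 
8  | Grace | 82296 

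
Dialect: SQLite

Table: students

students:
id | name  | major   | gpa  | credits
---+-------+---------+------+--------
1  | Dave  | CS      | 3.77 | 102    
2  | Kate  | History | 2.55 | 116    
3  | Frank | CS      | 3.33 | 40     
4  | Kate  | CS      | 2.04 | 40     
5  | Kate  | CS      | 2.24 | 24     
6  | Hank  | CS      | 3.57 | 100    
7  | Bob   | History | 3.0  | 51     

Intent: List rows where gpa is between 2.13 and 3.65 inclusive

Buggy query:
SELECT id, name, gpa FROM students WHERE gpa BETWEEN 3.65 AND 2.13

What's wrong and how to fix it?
Bug: The bounds are reversed; BETWEEN a AND b requires a <= b to match anything

Fix: Swap the bounds so the smaller value comes first

Corrected query:
SELECT id, name, gpa FROM students WHERE gpa BETWEEN 2.13 AND 3.65

Result:
id | name  | gpa 
---+-------+-----
2  | Kate  | 2.55
3  | Frank | 3.33
5  | Kate  | 2.24
6  | Hank  | 3.57
7  | Bob   | 3   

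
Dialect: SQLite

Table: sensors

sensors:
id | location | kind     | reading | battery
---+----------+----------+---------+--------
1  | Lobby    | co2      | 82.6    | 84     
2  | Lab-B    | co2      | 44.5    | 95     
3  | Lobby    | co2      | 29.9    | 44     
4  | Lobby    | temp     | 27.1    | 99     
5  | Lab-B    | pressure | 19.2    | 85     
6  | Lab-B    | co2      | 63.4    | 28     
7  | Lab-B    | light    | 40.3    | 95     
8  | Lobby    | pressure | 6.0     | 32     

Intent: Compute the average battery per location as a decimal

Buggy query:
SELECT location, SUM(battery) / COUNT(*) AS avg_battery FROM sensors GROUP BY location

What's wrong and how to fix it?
Bug: Both operands are integers, so '/' performs integer division and truncates

Fix: Cast one side to REAL so the division keeps the fractional part

Corrected query:
SELECT location, SUM(battery) * 1.0 / COUNT(*) AS avg_battery FROM sensors GROUP BY location

Result:
location | avg_battery
---------+------------
Lab-B    | 75.75      
Lobby    | 64.75      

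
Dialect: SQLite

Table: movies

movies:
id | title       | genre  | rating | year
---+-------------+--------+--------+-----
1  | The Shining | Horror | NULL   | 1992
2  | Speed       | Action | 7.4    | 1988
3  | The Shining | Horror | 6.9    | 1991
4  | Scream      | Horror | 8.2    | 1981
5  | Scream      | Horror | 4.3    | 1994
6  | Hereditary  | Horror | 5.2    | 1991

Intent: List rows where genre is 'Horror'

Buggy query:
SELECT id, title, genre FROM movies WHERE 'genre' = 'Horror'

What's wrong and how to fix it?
Bug: 'genre' in single quotes is a string literal, not the column; the comparison is literal-vs-literal and never true

Fix: Reference the column as genre without single quotes

Corrected query:
SELECT id, title, genre FROM movies WHERE genre = 'Horror'

Result:
id | title       | genre 
---+-------------+-------
1  | The Shining | Horror
3  | The Shining | Horror
4  | Scream      | Horror
5  | Scream      | Horror
6  | Hereditary  | Horror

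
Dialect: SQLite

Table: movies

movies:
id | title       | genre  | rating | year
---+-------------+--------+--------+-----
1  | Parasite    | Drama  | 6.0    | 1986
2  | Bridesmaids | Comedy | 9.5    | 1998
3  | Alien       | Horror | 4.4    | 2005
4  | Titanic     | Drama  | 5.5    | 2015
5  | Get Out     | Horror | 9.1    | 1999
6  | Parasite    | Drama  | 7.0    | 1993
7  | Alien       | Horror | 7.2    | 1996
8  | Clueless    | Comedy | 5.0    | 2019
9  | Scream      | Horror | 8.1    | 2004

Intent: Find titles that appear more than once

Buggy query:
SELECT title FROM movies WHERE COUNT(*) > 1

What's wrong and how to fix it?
Bug: WHERE can't reference COUNT(*); aggregates are computed after WHERE

Fix: Group first, then use HAVING for the count condition

Corrected query:
SELECT title FROM movies GROUP BY title HAVING COUNT(*) > 1

Result:
title   
--------
Alien   
Parasite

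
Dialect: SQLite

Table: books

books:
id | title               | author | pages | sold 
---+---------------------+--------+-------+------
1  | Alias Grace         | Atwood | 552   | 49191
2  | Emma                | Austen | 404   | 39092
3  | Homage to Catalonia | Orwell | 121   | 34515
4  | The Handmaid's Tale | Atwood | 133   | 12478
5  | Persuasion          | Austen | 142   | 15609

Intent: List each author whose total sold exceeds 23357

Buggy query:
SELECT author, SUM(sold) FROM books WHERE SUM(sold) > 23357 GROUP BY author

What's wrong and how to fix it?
Bug: WHERE runs before GROUP BY, so aggregates aren't available there

Fix: Use HAVING (which filters groups after aggregation) instead of WHERE

Corrected query:
SELECT author, SUM(sold) FROM books GROUP BY author HAVING SUM(sold) > 23357

Result:
author | SUM(sold)
-------+----------
Atwood | 61669    
Austen | 54701    
Orwell | 34515    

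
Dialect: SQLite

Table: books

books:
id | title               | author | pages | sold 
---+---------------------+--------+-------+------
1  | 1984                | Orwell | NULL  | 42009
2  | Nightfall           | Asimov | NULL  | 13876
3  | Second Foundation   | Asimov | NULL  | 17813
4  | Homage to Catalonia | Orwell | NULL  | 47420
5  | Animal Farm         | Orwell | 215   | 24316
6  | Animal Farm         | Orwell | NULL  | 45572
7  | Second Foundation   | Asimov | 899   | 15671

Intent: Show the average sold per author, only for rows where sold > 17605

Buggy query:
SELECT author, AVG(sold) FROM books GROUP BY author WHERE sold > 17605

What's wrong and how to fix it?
Bug: Row-level WHERE must come before GROUP BY in the clause order

Fix: Move the WHERE clause before GROUP BY

Corrected query:
SELECT author, AVG(sold) FROM books WHERE sold > 17605 GROUP BY author

Result:
author | AVG(sold)
-------+----------
Asimov | 17813    
Orwell | 39829.25 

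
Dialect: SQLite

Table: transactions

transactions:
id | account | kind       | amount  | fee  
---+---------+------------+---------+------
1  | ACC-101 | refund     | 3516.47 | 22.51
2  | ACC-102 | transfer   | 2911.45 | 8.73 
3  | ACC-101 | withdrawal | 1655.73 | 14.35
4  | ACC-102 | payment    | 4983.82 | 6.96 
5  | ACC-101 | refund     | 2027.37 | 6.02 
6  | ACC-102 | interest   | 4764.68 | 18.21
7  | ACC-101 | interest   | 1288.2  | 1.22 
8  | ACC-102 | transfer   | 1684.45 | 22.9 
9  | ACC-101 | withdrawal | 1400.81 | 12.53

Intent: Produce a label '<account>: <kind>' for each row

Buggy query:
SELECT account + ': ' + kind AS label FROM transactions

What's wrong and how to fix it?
Bug: '+' is numeric addition; on text columns SQLite converts them to 0 instead of concatenating

Fix: Use the || operator for string concatenation

Corrected query:
SELECT account || ': ' || kind AS label FROM transactions

Result:
label              
-------------------
ACC-101: refund    
ACC-102: transfer  
ACC-101: withdrawal
ACC-102: payment   
ACC-101: refund    
ACC-102: interest  
ACC-101: interest  
ACC-102: transfer  
ACC-101: withdrawal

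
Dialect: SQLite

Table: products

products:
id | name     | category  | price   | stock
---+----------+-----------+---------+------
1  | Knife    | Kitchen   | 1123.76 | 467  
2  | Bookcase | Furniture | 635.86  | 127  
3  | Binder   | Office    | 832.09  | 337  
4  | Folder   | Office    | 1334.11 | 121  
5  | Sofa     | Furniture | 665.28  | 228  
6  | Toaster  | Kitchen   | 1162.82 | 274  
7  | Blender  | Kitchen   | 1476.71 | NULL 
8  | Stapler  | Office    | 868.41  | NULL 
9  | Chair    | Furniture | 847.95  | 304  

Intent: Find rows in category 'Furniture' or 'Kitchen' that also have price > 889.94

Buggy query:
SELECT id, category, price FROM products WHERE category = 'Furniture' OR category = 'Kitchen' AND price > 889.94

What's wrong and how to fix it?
Bug: AND binds tighter than OR, so this parses as category = 'Furniture' OR (category = 'Kitchen' AND price > 889.94)

Fix: Group the OR with parentheses (or use IN), then AND the threshold

Corrected query:
SELECT id, category, price FROM products WHERE (category = 'Furniture' OR category = 'Kitchen') AND price > 889.94

Result:
id | category | price  
---+----------+--------
1  | Kitchen  | 1123.76
6  | Kitchen  | 1162.82
7  | Kitchen  | 1476.71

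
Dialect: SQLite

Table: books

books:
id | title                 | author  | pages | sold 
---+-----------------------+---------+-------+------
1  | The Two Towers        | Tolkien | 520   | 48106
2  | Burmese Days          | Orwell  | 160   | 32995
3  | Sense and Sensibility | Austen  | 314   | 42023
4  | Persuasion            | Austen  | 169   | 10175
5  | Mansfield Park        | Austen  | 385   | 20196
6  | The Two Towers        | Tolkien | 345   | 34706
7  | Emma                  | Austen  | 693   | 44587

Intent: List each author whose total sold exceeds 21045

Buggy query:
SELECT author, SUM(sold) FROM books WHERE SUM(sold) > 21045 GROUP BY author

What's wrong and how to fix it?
Bug: WHERE runs before GROUP BY, so aggregates aren't available there

Fix: Use HAVING (which filters groups after aggregation) instead of WHERE

Corrected query:
SELECT author, SUM(sold) FROM books GROUP BY author HAVING SUM(sold) > 21045

Result:
author  | SUM(sold)
--------+----------
Austen  | 116981   
Orwell  | 32995    
Tolkien | 82812    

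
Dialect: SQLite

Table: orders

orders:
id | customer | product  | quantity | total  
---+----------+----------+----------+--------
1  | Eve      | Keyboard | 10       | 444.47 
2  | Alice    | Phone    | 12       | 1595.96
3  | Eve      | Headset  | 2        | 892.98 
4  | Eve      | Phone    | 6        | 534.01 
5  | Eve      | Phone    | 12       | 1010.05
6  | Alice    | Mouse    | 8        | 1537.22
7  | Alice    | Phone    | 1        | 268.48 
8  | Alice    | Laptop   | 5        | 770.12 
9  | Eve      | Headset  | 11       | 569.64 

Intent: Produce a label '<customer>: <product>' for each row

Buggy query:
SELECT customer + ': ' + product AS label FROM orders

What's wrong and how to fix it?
Bug: '+' is numeric addition; on text columns SQLite converts them to 0 instead of concatenating

Fix: Use the || operator for string concatenation

Corrected query:
SELECT customer || ': ' || product AS label FROM orders

Result:
label        
-------------
Eve: Keyboard
Alice: Phone 
Eve: Headset 
Eve: Phone   
Eve: Phone   
Alice: Mouse 
Alice: Phone 
Alice: Laptop
Eve: Headset 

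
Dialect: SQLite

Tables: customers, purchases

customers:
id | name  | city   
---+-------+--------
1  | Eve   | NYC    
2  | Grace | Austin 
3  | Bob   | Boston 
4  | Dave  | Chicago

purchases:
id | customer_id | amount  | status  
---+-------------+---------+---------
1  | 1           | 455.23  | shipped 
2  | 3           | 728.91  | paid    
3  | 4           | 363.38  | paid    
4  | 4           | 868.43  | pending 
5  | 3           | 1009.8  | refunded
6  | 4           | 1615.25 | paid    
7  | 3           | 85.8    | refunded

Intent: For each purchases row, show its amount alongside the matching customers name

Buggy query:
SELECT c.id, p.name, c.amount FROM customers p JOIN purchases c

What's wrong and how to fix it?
Bug: Missing join condition: each purchases row is matched to all customers rows instead of just its own

Fix: Specify the join condition linking the foreign key to the parent id

Corrected query:
SELECT c.id, p.name, c.amount FROM customers p JOIN purchases c ON c.customer_id = p.id

Result:
id | name | amount 
---+------+--------
1  | Eve  | 455.23 
2  | Bob  | 728.91 
3  | Dave | 363.38 
4  | Dave | 868.43 
5  | Bob  | 1009.8 
6  | Dave | 1615.25
7  | Bob  | 85.8   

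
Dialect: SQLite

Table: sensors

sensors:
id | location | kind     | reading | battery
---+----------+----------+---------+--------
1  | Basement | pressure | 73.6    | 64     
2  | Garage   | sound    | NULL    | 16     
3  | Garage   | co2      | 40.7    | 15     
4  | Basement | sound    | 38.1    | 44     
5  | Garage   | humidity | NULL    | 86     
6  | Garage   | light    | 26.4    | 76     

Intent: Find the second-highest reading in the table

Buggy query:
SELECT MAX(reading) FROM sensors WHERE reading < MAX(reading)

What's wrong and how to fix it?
Bug: MAX(reading) on the right of the comparison is an aggregate-in-WHERE error

Fix: Put the inner MAX in a scalar subquery

Corrected query:
SELECT MAX(reading) FROM sensors WHERE reading < (SELECT MAX(reading) FROM sensors)

Result:
MAX(reading)
------------
40.7        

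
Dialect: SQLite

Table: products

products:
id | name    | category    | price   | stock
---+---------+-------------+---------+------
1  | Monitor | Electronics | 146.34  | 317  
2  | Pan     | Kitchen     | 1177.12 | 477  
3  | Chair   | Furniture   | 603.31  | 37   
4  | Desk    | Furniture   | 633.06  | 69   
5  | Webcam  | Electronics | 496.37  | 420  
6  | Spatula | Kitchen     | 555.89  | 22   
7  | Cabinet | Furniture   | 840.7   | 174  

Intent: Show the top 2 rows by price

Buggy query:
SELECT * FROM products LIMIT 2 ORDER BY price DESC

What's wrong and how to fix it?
Bug: ORDER BY cannot follow LIMIT; LIMIT is the final clause

Fix: Sort with ORDER BY, then apply LIMIT

Corrected query:
SELECT * FROM products ORDER BY price DESC LIMIT 2

Result:
id | name    | category  | price   | stock
---+---------+-----------+---------+------
2  | Pan     | Kitchen   | 1177.12 | 477  
7  | Cabinet | Furniture | 840.7   | 174  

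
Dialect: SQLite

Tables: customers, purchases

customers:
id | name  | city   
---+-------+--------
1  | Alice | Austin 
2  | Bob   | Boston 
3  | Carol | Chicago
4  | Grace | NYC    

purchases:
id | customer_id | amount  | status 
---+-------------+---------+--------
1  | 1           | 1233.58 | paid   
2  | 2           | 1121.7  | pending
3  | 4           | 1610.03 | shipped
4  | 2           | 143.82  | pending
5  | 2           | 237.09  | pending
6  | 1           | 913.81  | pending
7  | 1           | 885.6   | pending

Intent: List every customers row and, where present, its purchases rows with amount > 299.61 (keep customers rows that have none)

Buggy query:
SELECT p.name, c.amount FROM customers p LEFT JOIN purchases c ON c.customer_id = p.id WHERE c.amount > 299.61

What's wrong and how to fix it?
Bug: A WHERE condition on the right-hand table after LEFT JOIN drops unmatched parents

Fix: Put 'c.amount > 299.61' in the JOIN's ON clause instead of WHERE

Corrected query:
SELECT p.name, c.amount FROM customers p LEFT JOIN purchases c ON c.customer_id = p.id AND c.amount > 299.61

Result:
name  | amount 
------+--------
Alice | 885.6  
Alice | 913.81 
Alice | 1233.58
Bob   | 1121.7 
Carol | NULL   
Grace | 1610.03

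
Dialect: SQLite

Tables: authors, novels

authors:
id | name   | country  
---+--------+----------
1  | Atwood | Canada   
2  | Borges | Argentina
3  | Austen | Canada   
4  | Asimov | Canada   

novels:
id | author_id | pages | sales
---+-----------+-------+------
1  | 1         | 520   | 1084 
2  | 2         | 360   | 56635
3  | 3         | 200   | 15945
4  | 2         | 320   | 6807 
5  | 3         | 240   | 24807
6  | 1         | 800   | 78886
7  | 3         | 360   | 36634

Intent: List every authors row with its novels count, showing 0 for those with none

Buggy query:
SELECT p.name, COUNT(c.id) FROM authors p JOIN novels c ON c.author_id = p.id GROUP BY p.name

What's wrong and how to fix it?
Bug: An inner join excludes parents with zero children

Fix: Use LEFT JOIN so parents without children still appear (COUNT(c.id) gives 0)

Corrected query:
SELECT p.name, COUNT(c.id) FROM authors p LEFT JOIN novels c ON c.author_id = p.id GROUP BY p.name

Result:
name   | COUNT(c.id)
-------+------------
Asimov | 0          
Atwood | 2          
Austen | 3          
Borges | 2          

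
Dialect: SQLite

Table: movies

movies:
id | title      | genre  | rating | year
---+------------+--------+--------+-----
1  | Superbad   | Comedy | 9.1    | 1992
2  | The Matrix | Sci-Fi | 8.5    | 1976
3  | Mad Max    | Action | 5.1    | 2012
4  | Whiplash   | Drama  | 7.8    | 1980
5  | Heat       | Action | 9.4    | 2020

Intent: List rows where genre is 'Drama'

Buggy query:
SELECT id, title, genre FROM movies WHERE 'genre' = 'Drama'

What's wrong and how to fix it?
Bug: Single quotes denote string literals in SQL; the column name is being compared as a constant string

Fix: Remove the quotes around the column name (or use double quotes for an identifier)

Corrected query:
SELECT id, title, genre FROM movies WHERE genre = 'Drama'

Result:
id | title    | genre
---+----------+------
4  | Whiplash | Drama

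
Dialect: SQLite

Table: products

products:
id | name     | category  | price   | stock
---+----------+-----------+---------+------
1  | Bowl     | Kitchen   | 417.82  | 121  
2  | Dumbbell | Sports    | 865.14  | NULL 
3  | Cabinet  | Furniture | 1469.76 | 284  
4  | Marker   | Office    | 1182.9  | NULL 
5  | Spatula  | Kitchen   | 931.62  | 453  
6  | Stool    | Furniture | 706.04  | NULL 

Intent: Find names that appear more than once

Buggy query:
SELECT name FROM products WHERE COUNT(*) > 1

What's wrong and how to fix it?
Bug: WHERE can't reference COUNT(*); aggregates are computed after WHERE

Fix: GROUP BY name, then filter groups with HAVING COUNT(*) > 1

Corrected query:
SELECT name FROM products GROUP BY name HAVING COUNT(*) > 1

Result:
(no rows)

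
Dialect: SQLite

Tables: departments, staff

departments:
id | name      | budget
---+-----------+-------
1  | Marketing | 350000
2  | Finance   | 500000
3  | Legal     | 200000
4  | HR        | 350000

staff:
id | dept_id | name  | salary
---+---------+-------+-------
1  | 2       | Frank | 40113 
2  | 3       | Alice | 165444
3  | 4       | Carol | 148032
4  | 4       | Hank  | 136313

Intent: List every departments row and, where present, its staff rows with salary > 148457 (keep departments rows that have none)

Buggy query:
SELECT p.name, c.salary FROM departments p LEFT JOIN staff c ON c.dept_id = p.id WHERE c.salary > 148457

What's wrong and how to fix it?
Bug: Filtering c.salary in WHERE discards the NULL rows produced by LEFT JOIN, turning it into an inner join

Fix: Put 'c.salary > 148457' in the JOIN's ON clause instead of WHERE

Corrected query:
SELECT p.name, c.salary FROM departments p LEFT JOIN staff c ON c.dept_id = p.id AND c.salary > 148457

Result:
name      | salary
----------+-------
Marketing | NULL  
Finance   | NULL  
Legal     | 165444
HR        | NULL  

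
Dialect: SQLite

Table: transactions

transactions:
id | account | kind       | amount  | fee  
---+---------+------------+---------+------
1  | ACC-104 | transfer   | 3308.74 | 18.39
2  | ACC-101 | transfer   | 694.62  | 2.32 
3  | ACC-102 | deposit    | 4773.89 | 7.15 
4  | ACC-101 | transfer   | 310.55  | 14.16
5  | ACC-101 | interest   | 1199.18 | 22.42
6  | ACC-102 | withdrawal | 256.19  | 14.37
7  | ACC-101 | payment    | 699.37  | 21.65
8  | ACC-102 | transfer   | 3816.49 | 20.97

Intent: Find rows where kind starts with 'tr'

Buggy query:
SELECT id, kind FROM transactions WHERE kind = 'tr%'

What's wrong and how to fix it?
Bug: Wildcards only work with LIKE; '=' treats '%' as a literal character

Fix: Use LIKE for wildcard pattern matching

Corrected query:
SELECT id, kind FROM transactions WHERE kind LIKE 'tr%'

Result:
id | kind    
---+---------
1  | transfer
2  | transfer
4  | transfer
8  | transfer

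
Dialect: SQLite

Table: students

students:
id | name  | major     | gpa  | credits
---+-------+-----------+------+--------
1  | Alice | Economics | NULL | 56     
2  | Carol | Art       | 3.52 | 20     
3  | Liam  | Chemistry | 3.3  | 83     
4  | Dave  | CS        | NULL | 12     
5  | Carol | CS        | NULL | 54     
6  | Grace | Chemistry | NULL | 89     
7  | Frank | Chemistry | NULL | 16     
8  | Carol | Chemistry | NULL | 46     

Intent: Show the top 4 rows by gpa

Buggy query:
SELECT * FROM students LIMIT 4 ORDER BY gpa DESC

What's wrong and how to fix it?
Bug: ORDER BY cannot follow LIMIT; LIMIT is the final clause

Fix: Sort with ORDER BY, then apply LIMIT

Corrected query:
SELECT * FROM students ORDER BY gpa DESC LIMIT 4

Result:
id | name  | major     | gpa  | credits
---+-------+-----------+------+--------
2  | Carol | Art       | 3.52 | 20     
3  | Liam  | Chemistry | 3.3  | 83     
1  | Alice | Economics | NULL | 56     
4  | Dave  | CS        | NULL | 12     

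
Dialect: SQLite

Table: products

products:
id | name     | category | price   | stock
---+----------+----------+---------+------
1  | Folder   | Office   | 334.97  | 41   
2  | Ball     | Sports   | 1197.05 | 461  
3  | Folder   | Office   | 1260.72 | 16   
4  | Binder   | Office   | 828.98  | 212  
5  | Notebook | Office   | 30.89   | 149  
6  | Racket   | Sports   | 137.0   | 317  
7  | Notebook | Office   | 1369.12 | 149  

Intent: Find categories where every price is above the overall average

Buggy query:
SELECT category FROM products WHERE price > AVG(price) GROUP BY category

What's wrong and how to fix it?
Bug: AVG() is an aggregate; it can't sit directly in WHERE

Fix: Compute the overall average in a scalar subquery and compare each group's MIN against it in HAVING

Corrected query:
SELECT category FROM products GROUP BY category HAVING MIN(price) > (SELECT AVG(price) FROM products)

Result:
(no rows)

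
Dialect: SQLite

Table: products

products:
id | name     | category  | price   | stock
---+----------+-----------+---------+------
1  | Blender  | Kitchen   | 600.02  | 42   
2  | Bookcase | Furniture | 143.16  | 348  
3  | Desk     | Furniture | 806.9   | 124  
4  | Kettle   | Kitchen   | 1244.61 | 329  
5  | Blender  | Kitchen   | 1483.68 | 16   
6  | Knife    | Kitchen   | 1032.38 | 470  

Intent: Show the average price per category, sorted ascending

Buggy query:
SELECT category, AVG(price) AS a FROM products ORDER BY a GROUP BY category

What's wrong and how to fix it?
Bug: ORDER BY appears before GROUP BY; SQL clause order requires GROUP BY first

Fix: Move ORDER BY to the end, after GROUP BY

Corrected query:
SELECT category, AVG(price) AS a FROM products GROUP BY category ORDER BY a

Result:
category  | a        
----------+----------
Furniture | 475.03   
Kitchen   | 1090.1725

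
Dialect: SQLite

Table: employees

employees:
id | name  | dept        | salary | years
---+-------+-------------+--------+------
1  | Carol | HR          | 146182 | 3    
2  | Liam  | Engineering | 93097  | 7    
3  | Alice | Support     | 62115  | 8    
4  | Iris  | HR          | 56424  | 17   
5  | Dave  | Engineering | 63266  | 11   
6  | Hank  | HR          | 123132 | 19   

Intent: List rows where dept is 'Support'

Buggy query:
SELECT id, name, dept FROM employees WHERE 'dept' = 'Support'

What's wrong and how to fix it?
Bug: Single quotes denote string literals in SQL; the column name is being compared as a constant string

Fix: Reference the column as dept without single quotes

Corrected query:
SELECT id, name, dept FROM employees WHERE dept = 'Support'

Result:
id | name  | dept   
---+-------+--------
3  | Alice | Support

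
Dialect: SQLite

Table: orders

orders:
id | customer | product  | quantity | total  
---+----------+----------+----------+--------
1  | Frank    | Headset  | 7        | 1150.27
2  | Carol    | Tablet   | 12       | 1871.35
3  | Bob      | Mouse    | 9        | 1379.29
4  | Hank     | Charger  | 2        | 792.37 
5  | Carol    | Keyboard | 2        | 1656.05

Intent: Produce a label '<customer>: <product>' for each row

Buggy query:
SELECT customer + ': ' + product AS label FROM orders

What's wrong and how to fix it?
Bug: '+' is numeric addition; on text columns SQLite converts them to 0 instead of concatenating

Fix: Replace + with || to concatenate text

Corrected query:
SELECT customer || ': ' || product AS label FROM orders

Result:
label          
---------------
Frank: Headset 
Carol: Tablet  
Bob: Mouse     
Hank: Charger  
Carol: Keyboard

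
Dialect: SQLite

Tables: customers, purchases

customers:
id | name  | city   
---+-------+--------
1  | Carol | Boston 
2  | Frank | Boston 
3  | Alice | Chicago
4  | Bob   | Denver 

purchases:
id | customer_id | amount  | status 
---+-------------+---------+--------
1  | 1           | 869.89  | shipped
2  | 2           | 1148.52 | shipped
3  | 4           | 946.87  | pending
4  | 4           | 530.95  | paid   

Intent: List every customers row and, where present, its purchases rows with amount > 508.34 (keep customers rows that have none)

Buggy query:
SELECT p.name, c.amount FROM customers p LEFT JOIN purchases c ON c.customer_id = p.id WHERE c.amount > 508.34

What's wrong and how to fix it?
Bug: Filtering c.amount in WHERE discards the NULL rows produced by LEFT JOIN, turning it into an inner join

Fix: Move the right-table condition into the ON clause so unmatched parents are kept

Corrected query:
SELECT p.name, c.amount FROM customers p LEFT JOIN purchases c ON c.customer_id = p.id AND c.amount > 508.34

Result:
name  | amount 
------+--------
Carol | 869.89 
Frank | 1148.52
Alice | NULL   
Bob   | 530.95 
Bob   | 946.87 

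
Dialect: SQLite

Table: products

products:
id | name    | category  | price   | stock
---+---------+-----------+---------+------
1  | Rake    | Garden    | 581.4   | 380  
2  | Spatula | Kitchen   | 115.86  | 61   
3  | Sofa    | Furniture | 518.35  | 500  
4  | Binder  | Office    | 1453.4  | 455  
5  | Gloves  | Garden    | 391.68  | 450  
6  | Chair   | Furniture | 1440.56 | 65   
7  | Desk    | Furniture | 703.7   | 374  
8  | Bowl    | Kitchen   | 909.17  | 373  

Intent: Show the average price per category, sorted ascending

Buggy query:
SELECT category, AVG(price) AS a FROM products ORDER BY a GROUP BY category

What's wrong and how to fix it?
Bug: GROUP BY must precede ORDER BY

Fix: Move ORDER BY to the end, after GROUP BY

Corrected query:
SELECT category, AVG(price) AS a FROM products GROUP BY category ORDER BY a

Result:
category  | a         
----------+-----------
Garden    | 486.54    
Kitchen   | 512.515   
Furniture | 887.536667
Office    | 1453.4    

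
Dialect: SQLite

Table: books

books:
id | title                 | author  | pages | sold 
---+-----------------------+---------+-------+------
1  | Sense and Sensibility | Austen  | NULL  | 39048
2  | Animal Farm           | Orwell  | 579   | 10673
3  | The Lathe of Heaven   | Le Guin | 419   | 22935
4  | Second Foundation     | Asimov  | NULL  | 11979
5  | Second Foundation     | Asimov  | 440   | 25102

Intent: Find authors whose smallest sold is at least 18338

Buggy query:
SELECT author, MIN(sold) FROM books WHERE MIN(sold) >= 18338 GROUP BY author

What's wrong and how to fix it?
Bug: Aggregates like MIN are computed per group after WHERE runs

Fix: Replace WHERE with HAVING after the GROUP BY

Corrected query:
SELECT author, MIN(sold) FROM books GROUP BY author HAVING MIN(sold) >= 18338

Result:
author  | MIN(sold)
--------+----------
Austen  | 39048    
Le Guin | 22935    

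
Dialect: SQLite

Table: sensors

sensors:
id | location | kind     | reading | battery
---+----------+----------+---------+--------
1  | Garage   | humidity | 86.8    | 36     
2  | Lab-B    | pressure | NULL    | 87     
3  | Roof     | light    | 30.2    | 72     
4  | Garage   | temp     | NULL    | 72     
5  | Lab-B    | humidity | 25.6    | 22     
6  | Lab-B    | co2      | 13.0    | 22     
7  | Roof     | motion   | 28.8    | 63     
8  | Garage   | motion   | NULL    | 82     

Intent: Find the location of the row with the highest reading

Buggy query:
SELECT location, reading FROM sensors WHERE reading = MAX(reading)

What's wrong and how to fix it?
Bug: MAX(reading) is an aggregate and cannot be used directly in WHERE

Fix: Use a subquery: WHERE reading = (SELECT MAX(reading) FROM sensors)

Corrected query:
SELECT location, reading FROM sensors WHERE reading = (SELECT MAX(reading) FROM sensors)

Result:
location | reading
---------+--------
Garage   | 86.8   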